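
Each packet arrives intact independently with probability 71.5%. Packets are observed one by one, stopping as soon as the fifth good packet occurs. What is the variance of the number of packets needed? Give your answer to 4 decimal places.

2.7874

Y = total packets until the fifth success; negative binomial with r=5, p=0.715.
Var(Y) = r(1−p)/p² = 5·0.285 / 0.715² = 2.787422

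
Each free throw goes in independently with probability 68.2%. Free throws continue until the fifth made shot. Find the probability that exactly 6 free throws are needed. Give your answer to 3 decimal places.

0.235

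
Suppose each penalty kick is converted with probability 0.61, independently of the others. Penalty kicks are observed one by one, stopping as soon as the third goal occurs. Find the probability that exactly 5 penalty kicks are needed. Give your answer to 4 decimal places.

Y = trial on which the third success occurs; negative binomial, r=3, p=0.61.
P(Y=5) = C(4,2) · p^3 · (1−p)^2
= 6 · 0.22698 · 0.1521 = 0.207143

0.2071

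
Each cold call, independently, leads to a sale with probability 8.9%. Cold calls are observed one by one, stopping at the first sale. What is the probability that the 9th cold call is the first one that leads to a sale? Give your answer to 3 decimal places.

Geometric (trials to first success), p = 0.089.
P(Y = 9) = (1−p)^8 · p = 0.4744 · 0.089 = 0.04222

0.042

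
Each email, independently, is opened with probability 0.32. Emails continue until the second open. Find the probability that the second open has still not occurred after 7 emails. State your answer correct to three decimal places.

0.289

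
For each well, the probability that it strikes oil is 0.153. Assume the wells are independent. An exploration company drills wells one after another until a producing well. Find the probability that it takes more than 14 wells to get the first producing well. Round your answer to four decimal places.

Y = number of wells to the first success; geometric, p = 0.153.
P(Y > 14) = P(first 14 all fail) = (1−p)^14 = 0.097807

0.0978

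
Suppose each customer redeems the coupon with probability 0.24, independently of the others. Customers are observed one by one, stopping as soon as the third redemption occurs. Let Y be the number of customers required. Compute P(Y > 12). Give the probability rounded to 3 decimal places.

0.422

Needing more than 12 customers ⇔ fewer than 3 successes in the first 12. With X ~ Binomial(12, 0.24), P(Y > 12) = P(X ≤ 2).
  k=0: C(12,0)·0.24^0·0.76^12 = 0.03713
  k=1: C(12,1)·0.24^1·0.76^11 = 0.14072
  k=2: C(12,2)·0.24^2·0.76^10 = 0.24440
P(X ≤ 2) = 0.42225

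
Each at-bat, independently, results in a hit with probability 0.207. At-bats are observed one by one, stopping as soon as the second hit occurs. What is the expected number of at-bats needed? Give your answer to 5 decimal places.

9.66184

Y = total at-bats until the second success; negative binomial with r=2, p=0.207.
E[Y] = r / p = 2 / 0.207 = 9.6618357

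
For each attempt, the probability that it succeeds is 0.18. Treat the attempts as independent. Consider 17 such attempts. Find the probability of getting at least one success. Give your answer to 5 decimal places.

0.96574

P(at least one) = 1 − P(none) = 1 − (1 − 0.18)^17
= 1 − 0.0342638 = 0.9657362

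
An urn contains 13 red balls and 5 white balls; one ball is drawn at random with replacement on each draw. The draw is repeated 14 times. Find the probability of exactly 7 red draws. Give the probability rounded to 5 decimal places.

0.04489

X ~ Binomial(n=14, p=0.722222).
P(X=7) = C(14,7) · p^7 · (1−p)^7
= 3432 · 0.10249 · 0.00012761 = 0.0448875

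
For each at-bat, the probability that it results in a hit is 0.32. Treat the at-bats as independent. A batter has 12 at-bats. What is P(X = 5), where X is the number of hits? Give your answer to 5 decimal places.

X ~ Binomial(n=12, p=0.32).
P(X=5) = C(12,5) · p^5 · (1−p)^7
= 792 · 0.0033554 · 0.06723 = 0.1786642

0.17866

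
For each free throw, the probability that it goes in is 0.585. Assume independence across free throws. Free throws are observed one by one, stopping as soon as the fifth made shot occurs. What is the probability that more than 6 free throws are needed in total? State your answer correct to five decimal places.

0.78932

Needing more than 6 free throws ⇔ fewer than 5 successes in the first 6. With X ~ Binomial(6, 0.585), P(Y > 6) = P(X ≤ 4).
  k=0: C(6,0)·0.585^0·0.415^6 = 0.0051084
  k=1: C(6,1)·0.585^1·0.415^5 = 0.0432064
  k=2: C(6,2)·0.585^2·0.415^4 = 0.1522633
  k=3: C(6,3)·0.585^3·0.415^3 = 0.2861817
  k=4: C(6,4)·0.585^4·0.415^2 = 0.3025596
P(X ≤ 4) = 0.7893194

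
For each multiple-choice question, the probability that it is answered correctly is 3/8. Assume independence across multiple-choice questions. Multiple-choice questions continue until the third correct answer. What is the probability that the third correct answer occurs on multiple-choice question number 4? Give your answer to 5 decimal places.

Y = trial on which the third success occurs; negative binomial, r=3, p=0.375.
P(Y=4) = C(3,2) · p^3 · (1−p)^1
= 3 · 0.052734 · 0.625 = 0.0988770

0.09888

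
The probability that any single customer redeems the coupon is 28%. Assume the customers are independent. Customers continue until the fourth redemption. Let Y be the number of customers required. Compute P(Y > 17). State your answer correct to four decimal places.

Needing more than 17 customers ⇔ fewer than 4 successes in the first 17. With X ~ Binomial(17, 0.28), P(Y > 17) = P(X ≤ 3).
  k=0: C(17,0)·0.28^0·0.72^17 = 0.003755
  k=1: C(17,1)·0.28^1·0.72^16 = 0.024827
  k=2: C(17,2)·0.28^2·0.72^15 = 0.077240
  k=3: C(17,3)·0.28^3·0.72^14 = 0.150189
P(X ≤ 3) = 0.256011

0.2560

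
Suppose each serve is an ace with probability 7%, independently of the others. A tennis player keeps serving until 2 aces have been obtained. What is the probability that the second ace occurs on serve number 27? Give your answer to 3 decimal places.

Y = trial on which the second success occurs; negative binomial, r=2, p=0.07.
P(Y=27) = C(26,1) · p^2 · (1−p)^25
= 26 · 0.0049 · 0.16296 = 0.02076

0.021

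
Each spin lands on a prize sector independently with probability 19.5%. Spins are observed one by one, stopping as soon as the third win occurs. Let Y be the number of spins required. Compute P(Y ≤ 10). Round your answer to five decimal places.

Finishing within 10 spins ⇔ at least 3 successes in the first 10. With X ~ Binomial(10, 0.195), P(Y ≤ 10) = 1 − P(X ≤ 2).
  k=0: C(10,0)·0.195^0·0.805^10 = 0.1142770
  k=1: C(10,1)·0.195^1·0.805^9 = 0.2768200
  k=2: C(10,2)·0.195^2·0.805^8 = 0.3017510
1 − 0.6928481 = 0.3071519

0.30715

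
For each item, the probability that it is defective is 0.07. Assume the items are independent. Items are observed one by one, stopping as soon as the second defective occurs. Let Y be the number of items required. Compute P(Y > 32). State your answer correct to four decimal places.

0.3342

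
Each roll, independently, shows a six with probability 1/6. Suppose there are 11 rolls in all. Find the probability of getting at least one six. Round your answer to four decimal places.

P(at least one) = 1 − P(none) = 1 − (1 − 0.166667)^11
= 1 − 0.134588 = 0.865412

0.8654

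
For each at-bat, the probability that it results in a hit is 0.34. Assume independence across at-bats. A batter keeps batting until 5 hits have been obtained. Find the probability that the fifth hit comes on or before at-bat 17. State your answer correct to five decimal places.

0.73783

Finishing within 17 at-bats ⇔ at least 5 successes in the first 17. With X ~ Binomial(17, 0.34), P(Y ≤ 17) = 1 − P(X ≤ 4).
  k=0: C(17,0)·0.34^0·0.66^17 = 0.0008556
  k=1: C(17,1)·0.34^1·0.66^16 = 0.0074926
  k=2: C(17,2)·0.34^2·0.66^15 = 0.0308785
  k=3: C(17,3)·0.34^3·0.66^14 = 0.0795355
  k=4: C(17,4)·0.34^4·0.66^13 = 0.1434048
1 − 0.2621669 = 0.7378331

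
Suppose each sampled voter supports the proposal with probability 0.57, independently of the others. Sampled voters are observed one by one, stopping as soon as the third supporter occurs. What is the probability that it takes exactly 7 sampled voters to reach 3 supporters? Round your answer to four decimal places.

Y = trial on which the third success occurs; negative binomial, r=3, p=0.57.
P(Y=7) = C(6,2) · p^3 · (1−p)^4
= 15 · 0.18519 · 0.034188 = 0.094971

0.0950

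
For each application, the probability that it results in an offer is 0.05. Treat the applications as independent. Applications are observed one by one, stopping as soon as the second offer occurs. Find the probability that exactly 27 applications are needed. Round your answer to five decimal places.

Y = trial on which the second success occurs; negative binomial, r=2, p=0.05.
P(Y=27) = C(26,1) · p^2 · (1−p)^25
= 26 · 0.0025 · 0.27739 = 0.0180303

0.01803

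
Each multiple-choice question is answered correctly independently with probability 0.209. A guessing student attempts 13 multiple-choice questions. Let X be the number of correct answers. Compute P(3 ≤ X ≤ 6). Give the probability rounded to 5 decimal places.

0.52211

X ~ Binomial(13, 0.209); P(3 ≤ X ≤ 6) = Σ C(13,k) p^k (1−p)^(13−k) over k:
  k=3: C(13,3)·0.209^3·0.791^10 = 0.2503628
  k=4: C(13,4)·0.209^4·0.791^9 = 0.1653787
  k=5: C(13,5)·0.209^5·0.791^8 = 0.0786542
  k=6: C(13,6)·0.209^6·0.791^7 = 0.0277096
Total = 0.5221052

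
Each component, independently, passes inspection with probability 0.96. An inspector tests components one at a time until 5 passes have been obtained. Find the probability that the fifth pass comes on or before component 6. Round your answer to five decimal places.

0.97845

Finishing within 6 components ⇔ at least 5 successes in the first 6. With X ~ Binomial(6, 0.96), P(Y ≤ 6) = 1 − P(X ≤ 4).
  k=0: C(6,0)·0.96^0·0.04^6 = 0.0000000
  k=1: C(6,1)·0.96^1·0.04^5 = 0.0000006
  k=2: C(6,2)·0.96^2·0.04^4 = 0.0000354
  k=3: C(6,3)·0.96^3·0.04^3 = 0.0011325
  k=4: C(6,4)·0.96^4·0.04^2 = 0.0203843
1 − 0.0215528 = 0.9784472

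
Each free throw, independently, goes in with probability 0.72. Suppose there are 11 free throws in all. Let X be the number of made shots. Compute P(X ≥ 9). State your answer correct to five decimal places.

X ~ Binomial(11, 0.72); P(X ≥ 9) = Σ C(11,k) p^k (1−p)^(11−k) over k:
  k=9: C(11,9)·0.72^9·0.28^2 = 0.2242184
  k=10: C(11,10)·0.72^10·0.28^1 = 0.1153123
  k=11: C(11,11)·0.72^11·0.28^0 = 0.0269561
Total = 0.3664868

0.36649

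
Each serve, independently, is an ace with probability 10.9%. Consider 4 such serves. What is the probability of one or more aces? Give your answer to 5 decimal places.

0.36975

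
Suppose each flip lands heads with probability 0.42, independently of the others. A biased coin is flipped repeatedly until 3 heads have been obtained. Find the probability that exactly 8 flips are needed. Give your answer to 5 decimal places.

Y = trial on which the third success occurs; negative binomial, r=3, p=0.42.
P(Y=8) = C(7,2) · p^3 · (1−p)^5
= 21 · 0.074088 · 0.065636 = 0.1021191

0.10212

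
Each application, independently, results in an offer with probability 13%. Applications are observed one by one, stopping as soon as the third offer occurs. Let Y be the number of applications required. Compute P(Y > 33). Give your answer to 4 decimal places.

Needing more than 33 applications ⇔ fewer than 3 successes in the first 33. With X ~ Binomial(33, 0.13), P(Y > 33) = P(X ≤ 2).
  k=0: C(33,0)·0.13^0·0.87^33 = 0.010096
  k=1: C(33,1)·0.13^1·0.87^32 = 0.049782
  k=2: C(33,2)·0.13^2·0.87^31 = 0.119019
P(X ≤ 2) = 0.178897

0.1789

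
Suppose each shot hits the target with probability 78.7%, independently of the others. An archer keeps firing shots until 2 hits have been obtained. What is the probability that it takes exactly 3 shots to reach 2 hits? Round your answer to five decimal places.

0.26385

Y = trial on which the second success occurs; negative binomial, r=2, p=0.787.
P(Y=3) = C(2,1) · p^2 · (1−p)^1
= 2 · 0.61937 · 0.213 = 0.2638512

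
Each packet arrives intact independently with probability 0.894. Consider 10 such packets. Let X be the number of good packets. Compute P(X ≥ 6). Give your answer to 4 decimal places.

X ~ Binomial(10, 0.894); P(X ≥ 6) = Σ C(10,k) p^k (1−p)^(10−k) over k:
  k=6: C(10,6)·0.894^6·0.106^4 = 0.013535
  k=7: C(10,7)·0.894^7·0.106^3 = 0.065232
  k=8: C(10,8)·0.894^8·0.106^2 = 0.206312
  k=9: C(10,9)·0.894^9·0.106^1 = 0.386673
  k=10: C(10,10)·0.894^10·0.106^0 = 0.326118
Total = 0.997870

0.9979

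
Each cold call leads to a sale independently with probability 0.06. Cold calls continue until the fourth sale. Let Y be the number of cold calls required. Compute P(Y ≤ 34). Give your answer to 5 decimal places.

Finishing within 34 cold calls ⇔ at least 4 successes in the first 34. With X ~ Binomial(34, 0.06), P(Y ≤ 34) = 1 − P(X ≤ 3).
  k=0: C(34,0)·0.06^0·0.94^34 = 0.1219964
  k=1: C(34,1)·0.06^1·0.94^33 = 0.2647581
  k=2: C(34,2)·0.06^2·0.94^32 = 0.2788410
  k=3: C(34,3)·0.06^3·0.94^31 = 0.1898492
1 − 0.8554448 = 0.1445552

0.14456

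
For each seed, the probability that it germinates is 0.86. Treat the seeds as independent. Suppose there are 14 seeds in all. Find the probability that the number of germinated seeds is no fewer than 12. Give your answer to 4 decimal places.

0.6889

X ~ Binomial(14, 0.86); P(X ≥ 12) = Σ C(14,k) p^k (1−p)^(14−k) over k:
  k=12: C(14,12)·0.86^12·0.14^2 = 0.291930
  k=13: C(14,13)·0.86^13·0.14^1 = 0.275890
  k=14: C(14,14)·0.86^14·0.14^0 = 0.121054
Total = 0.688874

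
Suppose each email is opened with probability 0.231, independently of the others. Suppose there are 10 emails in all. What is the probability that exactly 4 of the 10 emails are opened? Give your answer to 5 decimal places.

X ~ Binomial(n=10, p=0.231).
P(X=4) = C(10,4) · p^4 · (1−p)^6
= 210 · 0.0028474 · 0.2068 = 0.1236589

0.12366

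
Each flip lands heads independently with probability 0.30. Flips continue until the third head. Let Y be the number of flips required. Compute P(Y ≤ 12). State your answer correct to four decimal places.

0.7472

Finishing within 12 flips ⇔ at least 3 successes in the first 12. With X ~ Binomial(12, 0.30), P(Y ≤ 12) = 1 − P(X ≤ 2).
  k=0: C(12,0)·0.30^0·0.70^12 = 0.013841
  k=1: C(12,1)·0.30^1·0.70^11 = 0.071184
  k=2: C(12,2)·0.30^2·0.70^10 = 0.167790
1 − 0.252815 = 0.747185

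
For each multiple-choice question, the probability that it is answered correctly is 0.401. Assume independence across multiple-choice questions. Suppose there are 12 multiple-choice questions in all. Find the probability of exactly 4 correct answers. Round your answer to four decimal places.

X ~ Binomial(n=12, p=0.401).
P(X=4) = C(12,4) · p^4 · (1−p)^8
= 495 · 0.025857 · 0.016574 = 0.212128

0.2121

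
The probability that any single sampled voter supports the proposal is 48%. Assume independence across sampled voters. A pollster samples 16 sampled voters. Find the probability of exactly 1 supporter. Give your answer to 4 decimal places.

X ~ Binomial(n=16, p=0.48).
P(X=1) = C(16,1) · p^1 · (1−p)^15
= 16 · 0.48 · 5.496e-05 = 0.000422

0.0004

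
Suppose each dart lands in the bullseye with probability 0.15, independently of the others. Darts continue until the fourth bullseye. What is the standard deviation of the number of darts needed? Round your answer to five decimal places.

12.29273

Y = total darts until the fourth success; negative binomial with r=4, p=0.15.
SD(Y) = √[r(1−p)/p²] = √(151.1111111) = 12.2927259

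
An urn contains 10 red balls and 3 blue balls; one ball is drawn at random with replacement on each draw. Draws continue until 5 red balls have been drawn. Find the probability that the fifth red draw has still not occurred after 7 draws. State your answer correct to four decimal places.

Needing more than 7 draws ⇔ fewer than 5 successes in the first 7. With X ~ Binomial(7, 0.769231), P(Y > 7) = P(X ≤ 4).
  k=0: C(7,0)·0.769231^0·0.230769^7 = 0.000035
  k=1: C(7,1)·0.769231^1·0.230769^6 = 0.000813
  k=2: C(7,2)·0.769231^2·0.230769^5 = 0.008132
  k=3: C(7,3)·0.769231^3·0.230769^4 = 0.045180
  k=4: C(7,4)·0.769231^4·0.230769^3 = 0.150601
P(X ≤ 4) = 0.204762

0.2048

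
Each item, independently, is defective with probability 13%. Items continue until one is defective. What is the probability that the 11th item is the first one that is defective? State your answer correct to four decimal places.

Geometric (trials to first success), p = 0.13.
P(Y = 11) = (1−p)^10 · p = 0.24842 · 0.13 = 0.032295

0.0323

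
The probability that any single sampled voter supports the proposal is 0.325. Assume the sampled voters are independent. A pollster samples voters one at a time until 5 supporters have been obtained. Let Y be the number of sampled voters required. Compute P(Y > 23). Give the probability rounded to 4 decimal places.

Needing more than 23 sampled voters ⇔ fewer than 5 successes in the first 23. With X ~ Binomial(23, 0.325), P(Y > 23) = P(X ≤ 4).
  k=0: C(23,0)·0.325^0·0.675^23 = 0.000119
  k=1: C(23,1)·0.325^1·0.675^22 = 0.001313
  k=2: C(23,2)·0.325^2·0.675^21 = 0.006955
  k=3: C(23,3)·0.325^3·0.675^20 = 0.023439
  k=4: C(23,4)·0.325^4·0.675^19 = 0.056428
P(X ≤ 4) = 0.088253

0.0883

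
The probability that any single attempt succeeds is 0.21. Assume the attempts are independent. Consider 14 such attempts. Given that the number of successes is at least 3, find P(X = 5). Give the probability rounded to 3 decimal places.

X ~ Binomial(14, 0.21). Want P(X=5 | X≥3) = P(X=5) / P(X≥3).
P(X=5) = C(14,5)·0.21^5·0.79^9 = 0.09800
P(X≥3) = 1 − 0.03688 − 0.13725 − 0.23714 = 0.58873
Ratio = 0.09800 / 0.58873 = 0.16645

0.166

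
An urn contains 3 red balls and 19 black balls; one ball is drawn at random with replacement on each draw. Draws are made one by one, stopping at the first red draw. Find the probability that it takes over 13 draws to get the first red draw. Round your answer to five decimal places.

Y = number of draws to the first success; geometric, p = 0.136364.
P(Y > 13) = P(first 13 all fail) = (1−p)^13 = 0.1486969

0.14870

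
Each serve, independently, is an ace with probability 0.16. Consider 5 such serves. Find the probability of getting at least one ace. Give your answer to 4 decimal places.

P(at least one) = 1 − P(none) = 1 − (1 − 0.16)^5
= 1 − 0.418212 = 0.581788

0.5818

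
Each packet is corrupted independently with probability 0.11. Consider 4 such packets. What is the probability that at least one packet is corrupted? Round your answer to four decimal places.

0.3726

P(at least one) = 1 − P(none) = 1 − (1 − 0.11)^4
= 1 − 0.627422 = 0.372578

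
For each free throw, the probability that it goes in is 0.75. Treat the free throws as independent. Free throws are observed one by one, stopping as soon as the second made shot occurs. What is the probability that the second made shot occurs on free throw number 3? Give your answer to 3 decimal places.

0.281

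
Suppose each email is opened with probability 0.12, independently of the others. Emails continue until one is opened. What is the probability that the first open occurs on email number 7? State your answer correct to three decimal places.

Geometric (trials to first success), p = 0.12.
P(Y = 7) = (1−p)^6 · p = 0.4644 · 0.12 = 0.05573

0.056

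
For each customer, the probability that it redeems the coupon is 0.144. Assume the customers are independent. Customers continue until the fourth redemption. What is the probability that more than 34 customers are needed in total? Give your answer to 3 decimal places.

Needing more than 34 customers ⇔ fewer than 4 successes in the first 34. With X ~ Binomial(34, 0.144), P(Y > 34) = P(X ≤ 3).
  k=0: C(34,0)·0.144^0·0.856^34 = 0.00506
  k=1: C(34,1)·0.144^1·0.856^33 = 0.02894
  k=2: C(34,2)·0.144^2·0.856^32 = 0.08032
  k=3: C(34,3)·0.144^3·0.856^31 = 0.14413
P(X ≤ 3) = 0.25846

0.258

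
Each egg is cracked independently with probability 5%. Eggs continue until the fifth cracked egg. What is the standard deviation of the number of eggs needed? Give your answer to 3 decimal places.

Y = total eggs until the fifth success; negative binomial with r=5, p=0.05.
SD(Y) = √[r(1−p)/p²] = √(1900.00000) = 43.58899

43.589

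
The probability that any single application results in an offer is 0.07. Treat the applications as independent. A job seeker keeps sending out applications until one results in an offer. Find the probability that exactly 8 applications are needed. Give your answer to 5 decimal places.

0.04212

Geometric (trials to first success), p = 0.07.
P(Y = 8) = (1−p)^7 · p = 0.6017 · 0.07 = 0.0421191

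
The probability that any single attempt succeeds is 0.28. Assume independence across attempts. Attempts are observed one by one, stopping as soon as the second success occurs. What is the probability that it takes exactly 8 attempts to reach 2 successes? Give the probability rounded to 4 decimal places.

0.0765

Y = trial on which the second success occurs; negative binomial, r=2, p=0.28.
P(Y=8) = C(7,1) · p^2 · (1−p)^6
= 7 · 0.0784 · 0.13931 = 0.076456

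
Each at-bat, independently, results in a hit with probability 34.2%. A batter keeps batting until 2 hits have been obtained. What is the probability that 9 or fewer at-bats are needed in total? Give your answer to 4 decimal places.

Finishing within 9 at-bats ⇔ at least 2 successes in the first 9. With X ~ Binomial(9, 0.342), P(Y ≤ 9) = 1 − P(X ≤ 1).
  k=0: C(9,0)·0.342^0·0.658^9 = 0.023122
  k=1: C(9,1)·0.342^1·0.658^8 = 0.108162
1 − 0.131285 = 0.868715

0.8687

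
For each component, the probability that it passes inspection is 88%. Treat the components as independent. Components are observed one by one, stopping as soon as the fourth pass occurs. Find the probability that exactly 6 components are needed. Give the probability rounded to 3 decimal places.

0.086

Y = trial on which the fourth success occurs; negative binomial, r=4, p=0.88.
P(Y=6) = C(5,3) · p^4 · (1−p)^2
= 10 · 0.5997 · 0.0144 = 0.08636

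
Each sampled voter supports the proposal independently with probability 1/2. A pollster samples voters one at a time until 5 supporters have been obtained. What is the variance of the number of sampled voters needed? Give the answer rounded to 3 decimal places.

10.000

Y = total sampled voters until the fifth success; negative binomial with r=5, p=0.50.
Var(Y) = r(1−p)/p² = 5·0.50 / 0.50² = 10.00000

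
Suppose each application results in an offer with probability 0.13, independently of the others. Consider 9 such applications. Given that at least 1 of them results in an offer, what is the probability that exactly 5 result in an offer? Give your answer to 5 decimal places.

X ~ Binomial(9, 0.13). Want P(X=5 | X≥1) = P(X=5) / P(X≥1).
P(X=5) = C(9,5)·0.13^5·0.87^4 = 0.0026802
P(X≥1) = 1 − 0.2855442 = 0.7144558
Ratio = 0.0026802 / 0.7144558 = 0.0037514

0.00375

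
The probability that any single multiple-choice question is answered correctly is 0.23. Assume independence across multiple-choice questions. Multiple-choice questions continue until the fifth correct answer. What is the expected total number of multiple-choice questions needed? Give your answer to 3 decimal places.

Y = total multiple-choice questions until the fifth success; negative binomial with r=5, p=0.23.
E[Y] = r / p = 5 / 0.23 = 21.73913

21.739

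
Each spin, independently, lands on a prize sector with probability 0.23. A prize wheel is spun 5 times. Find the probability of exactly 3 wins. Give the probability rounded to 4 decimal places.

X ~ Binomial(n=5, p=0.23).
P(X=3) = C(5,3) · p^3 · (1−p)^2
= 10 · 0.012167 · 0.5929 = 0.072138

0.0721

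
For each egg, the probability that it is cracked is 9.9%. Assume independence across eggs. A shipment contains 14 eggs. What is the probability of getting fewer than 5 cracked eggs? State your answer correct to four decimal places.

0.9912

X ~ Binomial(14, 0.099); P(X ≤ 4) = Σ C(14,k) p^k (1−p)^(14−k) over k:
  k=0: C(14,0)·0.099^0·0.901^14 = 0.232352
  k=1: C(14,1)·0.099^1·0.901^13 = 0.357425
  k=2: C(14,2)·0.099^2·0.901^12 = 0.255276
  k=3: C(14,3)·0.099^3·0.901^11 = 0.112197
  k=4: C(14,4)·0.099^4·0.901^10 = 0.033902
Total = 0.991152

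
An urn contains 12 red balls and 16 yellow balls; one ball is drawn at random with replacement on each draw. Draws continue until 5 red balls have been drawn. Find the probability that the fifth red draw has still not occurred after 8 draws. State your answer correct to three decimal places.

0.779

Needing more than 8 draws ⇔ fewer than 5 successes in the first 8. With X ~ Binomial(8, 0.428571), P(Y > 8) = P(X ≤ 4).
  k=0: C(8,0)·0.428571^0·0.571429^8 = 0.01137
  k=1: C(8,1)·0.428571^1·0.571429^7 = 0.06821
  k=2: C(8,2)·0.428571^2·0.571429^6 = 0.17905
  k=3: C(8,3)·0.428571^3·0.571429^5 = 0.26858
  k=4: C(8,4)·0.428571^4·0.571429^4 = 0.25179
P(X ≤ 4) = 0.77900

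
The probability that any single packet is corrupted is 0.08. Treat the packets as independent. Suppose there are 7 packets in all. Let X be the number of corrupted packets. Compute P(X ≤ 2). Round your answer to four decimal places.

X ~ Binomial(7, 0.08); P(X ≤ 2) = Σ C(7,k) p^k (1−p)^(7−k) over k:
  k=0: C(7,0)·0.08^0·0.92^7 = 0.557847
  k=1: C(7,1)·0.08^1·0.92^6 = 0.339559
  k=2: C(7,2)·0.08^2·0.92^5 = 0.088581
Total = 0.985986

0.9860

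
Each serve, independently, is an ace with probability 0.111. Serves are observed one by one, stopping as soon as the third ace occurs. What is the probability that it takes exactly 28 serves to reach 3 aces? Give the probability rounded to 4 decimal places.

0.0253

Y = trial on which the third success occurs; negative binomial, r=3, p=0.111.
P(Y=28) = C(27,2) · p^3 · (1−p)^25
= 351 · 0.0013676 · 0.052789 = 0.025341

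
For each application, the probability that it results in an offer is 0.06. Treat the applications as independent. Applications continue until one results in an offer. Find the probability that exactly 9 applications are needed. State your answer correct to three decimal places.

0.037

Geometric (trials to first success), p = 0.06.
P(Y = 9) = (1−p)^8 · p = 0.60957 · 0.06 = 0.03657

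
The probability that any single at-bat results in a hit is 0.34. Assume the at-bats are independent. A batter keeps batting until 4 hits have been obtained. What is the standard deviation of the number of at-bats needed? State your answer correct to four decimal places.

4.7788

Y = total at-bats until the fourth success; negative binomial with r=4, p=0.34.
SD(Y) = √[r(1−p)/p²] = √(22.837370) = 4.778846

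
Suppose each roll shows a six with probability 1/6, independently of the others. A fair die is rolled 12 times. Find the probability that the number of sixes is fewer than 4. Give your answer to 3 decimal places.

0.875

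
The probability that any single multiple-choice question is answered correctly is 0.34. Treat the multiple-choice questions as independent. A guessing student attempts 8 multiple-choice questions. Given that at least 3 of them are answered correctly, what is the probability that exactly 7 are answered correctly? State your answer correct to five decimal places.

X ~ Binomial(8, 0.34). Want P(X=7 | X≥3) = P(X=7) / P(X≥3).
P(X=7) = C(8,7)·0.34^7·0.66^1 = 0.0027732
P(X≥3) = 1 − 0.0360041 − 0.1483804 − 0.2675343 = 0.5480813
Ratio = 0.0027732 / 0.5480813 = 0.0050599

0.00506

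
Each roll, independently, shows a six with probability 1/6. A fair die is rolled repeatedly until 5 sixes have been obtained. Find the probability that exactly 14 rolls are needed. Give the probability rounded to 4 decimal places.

Y = trial on which the fifth success occurs; negative binomial, r=5, p=0.166667.
P(Y=14) = C(13,4) · p^5 · (1−p)^9
= 715 · 0.0001286 · 0.19381 = 0.017820

0.0178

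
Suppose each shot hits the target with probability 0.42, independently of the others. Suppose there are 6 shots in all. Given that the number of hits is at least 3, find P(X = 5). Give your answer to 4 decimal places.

X ~ Binomial(6, 0.42). Want P(X=5 | X≥3) = P(X=5) / P(X≥3).
P(X=5) = C(6,5)·0.42^5·0.58^1 = 0.045481
P(X≥3) = 1 − 0.038069 − 0.165402 − 0.299434 = 0.497095
Ratio = 0.045481 / 0.497095 = 0.091493

0.0915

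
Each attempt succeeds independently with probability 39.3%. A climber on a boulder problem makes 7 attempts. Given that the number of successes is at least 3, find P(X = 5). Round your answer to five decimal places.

X ~ Binomial(7, 0.393). Want P(X=5 | X≥3) = P(X=5) / P(X≥3).
P(X=5) = C(7,5)·0.393^5·0.607^2 = 0.0725370
P(X≥3) = 1 − 0.0303613 − 0.1376014 − 0.2672685 = 0.5647688
Ratio = 0.0725370 / 0.5647688 = 0.1284366

0.12844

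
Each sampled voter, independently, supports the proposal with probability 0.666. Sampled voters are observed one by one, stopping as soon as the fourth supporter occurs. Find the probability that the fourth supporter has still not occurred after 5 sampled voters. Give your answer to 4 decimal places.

Needing more than 5 sampled voters ⇔ fewer than 4 successes in the first 5. With X ~ Binomial(5, 0.666), P(Y > 5) = P(X ≤ 3).
  k=0: C(5,0)·0.666^0·0.334^5 = 0.004157
  k=1: C(5,1)·0.666^1·0.334^4 = 0.041441
  k=2: C(5,2)·0.666^2·0.334^3 = 0.165268
  k=3: C(5,3)·0.666^3·0.334^2 = 0.329546
P(X ≤ 3) = 0.540411

0.5404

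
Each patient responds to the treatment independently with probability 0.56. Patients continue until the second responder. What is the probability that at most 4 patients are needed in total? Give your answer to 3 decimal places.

Finishing within 4 patients ⇔ at least 2 successes in the first 4. With X ~ Binomial(4, 0.56), P(Y ≤ 4) = 1 − P(X ≤ 1).
  k=0: C(4,0)·0.56^0·0.44^4 = 0.03748
  k=1: C(4,1)·0.56^1·0.44^3 = 0.19081
1 − 0.22829 = 0.77171

0.772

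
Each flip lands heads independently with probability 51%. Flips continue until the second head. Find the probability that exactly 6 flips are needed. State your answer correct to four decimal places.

0.0750

Y = trial on which the second success occurs; negative binomial, r=2, p=0.51.
P(Y=6) = C(5,1) · p^2 · (1−p)^4
= 5 · 0.2601 · 0.057648 = 0.074971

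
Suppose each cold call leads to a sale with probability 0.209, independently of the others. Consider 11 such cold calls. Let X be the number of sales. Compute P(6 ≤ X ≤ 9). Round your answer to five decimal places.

0.01450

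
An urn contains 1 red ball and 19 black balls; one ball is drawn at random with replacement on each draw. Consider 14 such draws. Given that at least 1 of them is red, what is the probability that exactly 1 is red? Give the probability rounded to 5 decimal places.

0.70139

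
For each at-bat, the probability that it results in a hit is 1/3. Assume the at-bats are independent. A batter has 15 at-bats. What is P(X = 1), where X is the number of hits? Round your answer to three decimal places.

X ~ Binomial(n=15, p=0.333333).
P(X=1) = C(15,1) · p^1 · (1−p)^14
= 15 · 0.33333 · 0.0034255 = 0.01713

0.017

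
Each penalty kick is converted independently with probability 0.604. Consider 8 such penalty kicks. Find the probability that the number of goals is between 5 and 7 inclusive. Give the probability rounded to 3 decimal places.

0.586

X ~ Binomial(8, 0.604); P(5 ≤ X ≤ 7) = Σ C(8,k) p^k (1−p)^(8−k) over k:
  k=5: C(8,5)·0.604^5·0.396^3 = 0.27955
  k=6: C(8,6)·0.604^6·0.396^2 = 0.21319
  k=7: C(8,7)·0.604^7·0.396^1 = 0.09291
Total = 0.58565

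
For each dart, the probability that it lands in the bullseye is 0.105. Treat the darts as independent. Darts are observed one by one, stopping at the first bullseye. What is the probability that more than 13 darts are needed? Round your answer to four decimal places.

Y = number of darts to the first success; geometric, p = 0.105.
P(Y > 13) = P(first 13 all fail) = (1−p)^13 = 0.236428

0.2364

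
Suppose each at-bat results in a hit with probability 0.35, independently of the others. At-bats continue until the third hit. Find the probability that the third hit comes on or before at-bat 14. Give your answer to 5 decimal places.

0.91607

Finishing within 14 at-bats ⇔ at least 3 successes in the first 14. With X ~ Binomial(14, 0.35), P(Y ≤ 14) = 1 − P(X ≤ 2).
  k=0: C(14,0)·0.35^0·0.65^14 = 0.0024032
  k=1: C(14,1)·0.35^1·0.65^13 = 0.0181163
  k=2: C(14,2)·0.35^2·0.65^12 = 0.0634071
1 − 0.0839266 = 0.9160734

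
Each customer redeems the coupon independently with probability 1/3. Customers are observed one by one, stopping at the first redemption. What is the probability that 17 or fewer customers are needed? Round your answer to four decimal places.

0.9990

Y = number of customers to the first success; geometric, p = 0.333333.
P(Y ≤ 17) = 1 − (1−p)^17 = 1 − 0.001015 = 0.998985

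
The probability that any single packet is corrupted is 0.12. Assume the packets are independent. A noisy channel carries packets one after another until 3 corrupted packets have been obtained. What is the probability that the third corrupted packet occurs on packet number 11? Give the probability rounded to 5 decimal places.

0.02797

Y = trial on which the third success occurs; negative binomial, r=3, p=0.12.
P(Y=11) = C(10,2) · p^3 · (1−p)^8
= 45 · 0.001728 · 0.35963 = 0.0279652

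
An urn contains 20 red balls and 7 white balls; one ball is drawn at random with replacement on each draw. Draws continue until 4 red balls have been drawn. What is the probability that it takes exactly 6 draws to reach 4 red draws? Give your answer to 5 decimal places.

0.20236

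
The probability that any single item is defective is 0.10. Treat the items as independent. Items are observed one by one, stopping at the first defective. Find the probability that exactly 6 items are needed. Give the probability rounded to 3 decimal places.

0.059

Geometric (trials to first success), p = 0.10.
P(Y = 6) = (1−p)^5 · p = 0.59049 · 0.10 = 0.05905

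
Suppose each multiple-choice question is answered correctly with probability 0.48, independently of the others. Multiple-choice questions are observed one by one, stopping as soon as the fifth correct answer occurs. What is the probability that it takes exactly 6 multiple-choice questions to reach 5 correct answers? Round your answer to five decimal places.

Y = trial on which the fifth success occurs; negative binomial, r=5, p=0.48.
P(Y=6) = C(5,4) · p^5 · (1−p)^1
= 5 · 0.02548 · 0.52 = 0.0662490

0.06625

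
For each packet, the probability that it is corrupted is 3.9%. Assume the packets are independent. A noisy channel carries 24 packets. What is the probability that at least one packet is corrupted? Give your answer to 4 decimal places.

P(at least one) = 1 − P(none) = 1 − (1 − 0.039)^24
= 1 − 0.384912 = 0.615088

0.6151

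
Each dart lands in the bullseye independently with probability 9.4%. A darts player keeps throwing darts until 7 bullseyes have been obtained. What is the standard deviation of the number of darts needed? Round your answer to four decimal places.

26.7908

Y = total darts until the seventh success; negative binomial with r=7, p=0.094.
SD(Y) = √[r(1−p)/p²] = √(717.745586) = 26.790774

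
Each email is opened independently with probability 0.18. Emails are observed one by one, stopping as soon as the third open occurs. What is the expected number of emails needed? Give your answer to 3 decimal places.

16.667

Y = total emails until the third success; negative binomial with r=3, p=0.18.
E[Y] = r / p = 3 / 0.18 = 16.66667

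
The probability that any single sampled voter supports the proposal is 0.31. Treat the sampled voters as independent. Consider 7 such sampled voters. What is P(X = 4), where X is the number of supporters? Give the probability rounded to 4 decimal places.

0.1062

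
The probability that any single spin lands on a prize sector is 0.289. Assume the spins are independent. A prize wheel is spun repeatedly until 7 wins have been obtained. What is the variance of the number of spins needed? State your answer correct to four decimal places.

Y = total spins until the seventh success; negative binomial with r=7, p=0.289.
Var(Y) = r(1−p)/p² = 7·0.711 / 0.289² = 59.589804

59.5898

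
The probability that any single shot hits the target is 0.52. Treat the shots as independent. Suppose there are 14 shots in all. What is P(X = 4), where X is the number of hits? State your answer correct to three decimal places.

X ~ Binomial(n=14, p=0.52).
P(X=4) = C(14,4) · p^4 · (1−p)^10
= 1001 · 0.073116 · 0.00064925 = 0.04752

0.048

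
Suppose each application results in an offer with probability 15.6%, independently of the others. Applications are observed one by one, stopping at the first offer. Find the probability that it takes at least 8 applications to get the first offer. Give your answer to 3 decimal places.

Y = number of applications to the first success; geometric, p = 0.156.
P(Y > 7) = P(first 7 all fail) = (1−p)^7 = 0.30507

0.305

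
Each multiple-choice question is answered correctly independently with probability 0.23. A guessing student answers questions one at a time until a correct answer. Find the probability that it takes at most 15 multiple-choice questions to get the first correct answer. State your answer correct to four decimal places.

Y = number of multiple-choice questions to the first success; geometric, p = 0.23.
P(Y ≤ 15) = 1 − (1−p)^15 = 1 − 0.019832 = 0.980168

0.9802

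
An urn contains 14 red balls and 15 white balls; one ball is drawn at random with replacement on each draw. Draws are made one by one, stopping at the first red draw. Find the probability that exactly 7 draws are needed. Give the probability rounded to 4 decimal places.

Geometric (trials to first success), p = 0.482759.
P(Y = 7) = (1−p)^6 · p = 0.01915 · 0.482759 = 0.009245

0.0092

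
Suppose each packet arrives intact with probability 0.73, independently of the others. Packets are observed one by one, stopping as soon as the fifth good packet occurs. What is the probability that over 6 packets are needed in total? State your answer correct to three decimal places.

0.513

Needing more than 6 packets ⇔ fewer than 5 successes in the first 6. With X ~ Binomial(6, 0.73), P(Y > 6) = P(X ≤ 4).
  k=0: C(6,0)·0.73^0·0.27^6 = 0.00039
  k=1: C(6,1)·0.73^1·0.27^5 = 0.00628
  k=2: C(6,2)·0.73^2·0.27^4 = 0.04248
  k=3: C(6,3)·0.73^3·0.27^3 = 0.15314
  k=4: C(6,4)·0.73^4·0.27^2 = 0.31053
P(X ≤ 4) = 0.51283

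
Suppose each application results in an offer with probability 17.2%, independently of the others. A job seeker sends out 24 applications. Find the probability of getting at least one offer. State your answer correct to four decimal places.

0.9892

P(at least one) = 1 − P(none) = 1 − (1 − 0.172)^24
= 1 − 0.010783 = 0.989217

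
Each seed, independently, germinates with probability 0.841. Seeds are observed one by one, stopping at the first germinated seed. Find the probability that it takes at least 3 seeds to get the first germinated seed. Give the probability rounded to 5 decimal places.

0.02528

Y = number of seeds to the first success; geometric, p = 0.841.
P(Y > 2) = P(first 2 all fail) = (1−p)^2 = 0.0252810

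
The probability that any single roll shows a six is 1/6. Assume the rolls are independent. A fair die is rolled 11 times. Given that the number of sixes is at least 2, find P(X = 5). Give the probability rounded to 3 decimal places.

0.035

X ~ Binomial(11, 0.166667). Want P(X=5 | X≥2) = P(X=5) / P(X≥2).
P(X=5) = C(11,5)·0.166667^5·0.833333^6 = 0.01990
P(X≥2) = 1 − 0.13459 − 0.29609 = 0.56932
Ratio = 0.01990 / 0.56932 = 0.03495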